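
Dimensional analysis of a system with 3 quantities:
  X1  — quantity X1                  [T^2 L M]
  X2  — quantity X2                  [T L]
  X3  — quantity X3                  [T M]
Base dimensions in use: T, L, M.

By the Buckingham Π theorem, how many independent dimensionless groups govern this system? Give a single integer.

1

Write exponents as rows T,L,M / cols X1,X2,X3:
  T: [ 2  1  1]
  L: [ 1  1  0]
  M: [ 1  0  1]
Echelon form has 2 nonzero rows (pivots: X1,X2)
n=3, r=2 ⇒ 1 dimensionless group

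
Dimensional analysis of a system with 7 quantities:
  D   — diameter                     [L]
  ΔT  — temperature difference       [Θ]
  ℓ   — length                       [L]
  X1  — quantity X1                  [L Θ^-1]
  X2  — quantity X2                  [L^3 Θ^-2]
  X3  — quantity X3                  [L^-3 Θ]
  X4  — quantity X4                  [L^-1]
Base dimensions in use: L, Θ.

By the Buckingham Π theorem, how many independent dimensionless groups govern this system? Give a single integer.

5

Dimensional matrix (L×Θ by D×ΔT×ℓ×X1×X2×X3×X4):
  L: [ 1  0  1  1  3 -3 -1]
  Θ: [ 0  1  0 -1 -2  1  0]
RREF → pivots at {D,ΔT} ⇒ r = 2
7 vars − rank 2 = 5 Π groups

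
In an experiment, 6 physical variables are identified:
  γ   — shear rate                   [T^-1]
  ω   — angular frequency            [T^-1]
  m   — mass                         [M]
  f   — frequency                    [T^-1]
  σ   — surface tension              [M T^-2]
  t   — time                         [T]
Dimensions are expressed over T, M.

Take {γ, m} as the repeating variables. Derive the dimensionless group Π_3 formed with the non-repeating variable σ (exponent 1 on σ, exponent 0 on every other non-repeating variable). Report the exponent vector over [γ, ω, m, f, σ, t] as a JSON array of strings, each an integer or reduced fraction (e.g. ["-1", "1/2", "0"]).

["-2", "0", "-1", "0", "1", "0"]

Write exponents as rows T,M / cols γ,ω,m,f,σ,t:
  T: [-1 -1  0 -1 -2  1]
  M: [ 0  0  1  0  1  0]
Echelon form has 2 nonzero rows (pivots: γ,m)
Pivot set = {γ,m}, free = {ω,f,σ,t}
RREF:
  r0: [   1    1    0    1    2   -1]
  r1: [   0    0    1    0    1    0]
Fix exponent of σ at 1, ω at 0, f at 0, t at 0; solve each RREF row for its pivot's exponent:
  r0: exp(γ) + (2)·1 = 0 ⇒ exp(γ) = -2
  r1: exp(m) + (1)·1 = 0 ⇒ exp(m) = -1
Π_3 = γ^-2 · m^-1 · σ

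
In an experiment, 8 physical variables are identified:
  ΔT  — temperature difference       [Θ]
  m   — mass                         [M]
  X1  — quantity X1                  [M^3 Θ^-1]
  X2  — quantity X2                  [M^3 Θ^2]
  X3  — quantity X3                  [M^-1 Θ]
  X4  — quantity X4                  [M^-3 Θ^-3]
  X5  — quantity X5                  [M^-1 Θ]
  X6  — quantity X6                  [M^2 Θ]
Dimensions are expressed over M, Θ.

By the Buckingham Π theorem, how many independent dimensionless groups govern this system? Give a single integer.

6

Exponent matrix [M,Θ] × [ΔT,m,X1,X2,X3,X4,X5,X6]:
  M: [ 0  1  3  3 -1 -3 -1  2]
  Θ: [ 1  0 -1  2  1 -3  1  1]
Echelon form has 2 nonzero rows (pivots: ΔT,m)
n=8, r=2 ⇒ 6 dimensionless groups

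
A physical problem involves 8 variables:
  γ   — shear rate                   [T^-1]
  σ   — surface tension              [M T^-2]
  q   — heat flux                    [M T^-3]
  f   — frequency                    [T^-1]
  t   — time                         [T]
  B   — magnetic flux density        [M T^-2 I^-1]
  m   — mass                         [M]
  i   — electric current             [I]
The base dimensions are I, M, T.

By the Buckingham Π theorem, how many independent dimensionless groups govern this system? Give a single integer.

Write exponents as rows I,M,T / cols γ,σ,q,f,t,B,m,i:
  I: [ 0  0  0  0  0 -1  0  1]
  M: [ 0  1  1  0  0  1  1  0]
  T: [-1 -2 -3 -1  1 -2  0  0]
Echelon form has 3 nonzero rows (pivots: γ,σ,B)
Π count = n − r = 8 − 3 = 5

5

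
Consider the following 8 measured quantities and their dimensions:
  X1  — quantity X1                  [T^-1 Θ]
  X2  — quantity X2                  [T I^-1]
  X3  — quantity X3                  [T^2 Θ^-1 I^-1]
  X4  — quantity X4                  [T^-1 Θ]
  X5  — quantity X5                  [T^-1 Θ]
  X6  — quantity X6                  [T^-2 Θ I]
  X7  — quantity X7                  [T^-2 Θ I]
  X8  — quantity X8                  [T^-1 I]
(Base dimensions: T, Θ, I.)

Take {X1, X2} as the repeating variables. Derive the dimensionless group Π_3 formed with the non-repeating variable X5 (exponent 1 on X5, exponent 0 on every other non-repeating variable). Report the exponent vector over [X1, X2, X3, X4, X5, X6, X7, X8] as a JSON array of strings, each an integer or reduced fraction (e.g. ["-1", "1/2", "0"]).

["-1", "0", "0", "0", "1", "0", "0", "0"]

Dimensional matrix (T×Θ×I by X1×X2×X3×X4×X5×X6×X7×X8):
  T: [-1  1  2 -1 -1 -2 -2 -1]
  Θ: [ 1  0 -1  1  1  1  1  0]
  I: [ 0 -1 -1  0  0  1  1  1]
Echelon form has 2 nonzero rows (pivots: X1,X2)
Pivot set = {X1,X2}, free = {X3,X4,X5,X6,X7,X8}
RREF:
  r0: [   1    0   -1    1    1    1    1    0]
  r1: [   0    1    1    0    0   -1   -1   -1]
  r2: [   0    0    0    0    0    0    0    0]
Fix exponent of X5 at 1, X3 at 0, X4 at 0, X6 at 0, X7 at 0, X8 at 0; solve each RREF row for its pivot's exponent:
  r0: exp(X1) + (1)·1 = 0 ⇒ exp(X1) = -1
  r1: exp(X2) + (0)·1 = 0 ⇒ exp(X2) = 0
Π_3 = X1^-1 · X5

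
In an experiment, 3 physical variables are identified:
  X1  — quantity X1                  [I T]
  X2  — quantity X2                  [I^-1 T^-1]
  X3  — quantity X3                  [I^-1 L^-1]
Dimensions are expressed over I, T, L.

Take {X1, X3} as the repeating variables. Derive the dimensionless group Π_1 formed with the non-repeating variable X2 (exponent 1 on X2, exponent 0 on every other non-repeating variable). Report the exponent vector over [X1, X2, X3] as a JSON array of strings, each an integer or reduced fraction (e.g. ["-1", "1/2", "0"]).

["1", "1", "0"]

Dimensional matrix (I×T×L by X1×X2×X3):
  I: [ 1 -1 -1]
  T: [ 1 -1  0]
  L: [ 0  0 -1]
RREF → pivots at {X1,X3} ⇒ r = 2
Repeat: X1,X3; free: X2
RREF:
  r0: [   1   -1    0]
  r1: [   0    0    1]
  r2: [   0    0    0]
Fix exponent of X2 at 1; solve each RREF row for its pivot's exponent:
  r0: exp(X1) + (-1)·1 = 0 ⇒ exp(X1) = 1
  r1: exp(X3) + (0)·1 = 0 ⇒ exp(X3) = 0
Π_1 = X1 · X2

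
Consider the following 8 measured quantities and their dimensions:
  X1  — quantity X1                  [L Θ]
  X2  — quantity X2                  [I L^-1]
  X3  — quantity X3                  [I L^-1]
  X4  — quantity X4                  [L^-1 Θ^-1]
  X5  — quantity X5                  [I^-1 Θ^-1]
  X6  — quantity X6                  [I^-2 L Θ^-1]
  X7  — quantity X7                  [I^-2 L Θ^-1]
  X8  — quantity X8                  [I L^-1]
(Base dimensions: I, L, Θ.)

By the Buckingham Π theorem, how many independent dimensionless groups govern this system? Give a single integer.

6

Write exponents as rows I,L,Θ / cols X1,X2,X3,X4,X5,X6,X7,X8:
  I: [ 0  1  1  0 -1 -2 -2  1]
  L: [ 1 -1 -1 -1  0  1  1 -1]
  Θ: [ 1  0  0 -1 -1 -1 -1  0]
RREF → pivots at {X1,X2} ⇒ r = 2
Π count = n − r = 8 − 2 = 6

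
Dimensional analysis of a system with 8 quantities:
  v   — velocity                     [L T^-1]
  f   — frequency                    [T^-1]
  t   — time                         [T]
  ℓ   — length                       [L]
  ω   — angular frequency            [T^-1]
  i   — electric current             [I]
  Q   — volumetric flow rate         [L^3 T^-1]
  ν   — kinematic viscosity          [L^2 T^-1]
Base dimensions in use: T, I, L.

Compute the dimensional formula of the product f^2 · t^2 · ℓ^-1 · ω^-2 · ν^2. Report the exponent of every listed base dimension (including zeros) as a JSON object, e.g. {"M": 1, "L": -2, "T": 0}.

{"T": 0, "I": 0, "L": 3}

Exponent matrix [T,I,L] × [v,f,t,ℓ,ω,i,Q,ν]:
  T: [-1 -1  1  0 -1  0 -1 -1]
  I: [ 0  0  0  0  0  1  0  0]
  L: [ 1  0  0  1  0  0  3  2]
  [T]: (2)·-1+(2)·1+(-1)·0+(-2)·-1+(2)·-1 = 0
  [I]: (2)·0+(2)·0+(-1)·0+(-2)·0+(2)·0 = 0
  [L]: (2)·0+(2)·0+(-1)·1+(-2)·0+(2)·2 = 3
⇒ L^3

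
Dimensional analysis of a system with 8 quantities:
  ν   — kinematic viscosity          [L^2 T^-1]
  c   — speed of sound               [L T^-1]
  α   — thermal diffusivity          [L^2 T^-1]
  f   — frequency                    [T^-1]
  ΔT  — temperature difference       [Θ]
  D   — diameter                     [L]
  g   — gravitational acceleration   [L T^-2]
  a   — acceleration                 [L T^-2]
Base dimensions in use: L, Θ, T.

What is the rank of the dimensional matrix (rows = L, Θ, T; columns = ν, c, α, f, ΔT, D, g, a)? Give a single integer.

3

Dimensional matrix (L×Θ×T by ν×c×α×f×ΔT×D×g×a):
  L: [ 2  1  2  0  0  1  1  1]
  Θ: [ 0  0  0  0  1  0  0  0]
  T: [-1 -1 -1 -1  0  0 -2 -2]
RREF → pivots at {ν,c,ΔT} ⇒ r = 3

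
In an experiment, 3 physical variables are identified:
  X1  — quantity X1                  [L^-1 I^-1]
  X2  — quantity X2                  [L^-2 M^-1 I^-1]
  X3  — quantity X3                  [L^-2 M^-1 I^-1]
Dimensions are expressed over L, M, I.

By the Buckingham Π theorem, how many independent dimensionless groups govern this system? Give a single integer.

1

Exponent matrix [L,M,I] × [X1,X2,X3]:
  L: [-1 -2 -2]
  M: [ 0 -1 -1]
  I: [-1 -1 -1]
Row reduction gives pivot columns X1,X2; rank = 2
Π count = n − r = 3 − 2 = 1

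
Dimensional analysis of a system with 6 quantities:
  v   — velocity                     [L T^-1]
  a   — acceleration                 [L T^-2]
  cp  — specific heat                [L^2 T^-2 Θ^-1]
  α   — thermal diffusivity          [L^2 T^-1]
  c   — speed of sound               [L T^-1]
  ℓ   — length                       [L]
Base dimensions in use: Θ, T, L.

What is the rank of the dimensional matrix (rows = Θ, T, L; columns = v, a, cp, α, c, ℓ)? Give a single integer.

3

Dimensional matrix (Θ×T×L by v×a×cp×α×c×ℓ):
  Θ: [ 0  0 -1  0  0  0]
  T: [-1 -2 -2 -1 -1  0]
  L: [ 1  1  2  2  1  1]
Row reduction gives pivot columns v,a,cp; rank = 3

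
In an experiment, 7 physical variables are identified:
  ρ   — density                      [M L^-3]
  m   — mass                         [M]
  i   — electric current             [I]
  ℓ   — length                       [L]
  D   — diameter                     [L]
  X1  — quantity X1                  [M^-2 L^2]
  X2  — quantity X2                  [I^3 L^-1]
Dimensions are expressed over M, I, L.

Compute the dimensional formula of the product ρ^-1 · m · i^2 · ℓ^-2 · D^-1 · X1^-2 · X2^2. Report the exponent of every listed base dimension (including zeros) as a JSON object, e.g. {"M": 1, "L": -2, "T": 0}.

{"M": 4, "I": 8, "L": -6}

Exponent matrix [M,I,L] × [ρ,m,i,ℓ,D,X1,X2]:
  M: [ 1  1  0  0  0 -2  0]
  I: [ 0  0  1  0  0  0  3]
  L: [-3  0  0  1  1  2 -1]
  [M]: (-1)·1+(1)·1+(2)·0+(-2)·0+(-1)·0+(-2)·-2+(2)·0 = 4
  [I]: (-1)·0+(1)·0+(2)·1+(-2)·0+(-1)·0+(-2)·0+(2)·3 = 8
  [L]: (-1)·-3+(1)·0+(2)·0+(-2)·1+(-1)·1+(-2)·2+(2)·-1 = -6
⇒ M^4 I^8 L^-6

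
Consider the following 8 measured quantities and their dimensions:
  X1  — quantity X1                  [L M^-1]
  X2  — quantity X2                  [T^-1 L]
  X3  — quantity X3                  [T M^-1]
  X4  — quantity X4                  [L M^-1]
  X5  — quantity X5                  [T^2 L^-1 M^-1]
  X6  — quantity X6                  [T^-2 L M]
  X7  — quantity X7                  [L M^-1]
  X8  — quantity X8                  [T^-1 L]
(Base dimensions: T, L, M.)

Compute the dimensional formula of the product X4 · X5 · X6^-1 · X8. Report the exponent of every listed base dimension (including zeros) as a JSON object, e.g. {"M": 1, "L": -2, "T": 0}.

{"T": 3, "L": 0, "M": -3}

Dimensional matrix (T×L×M by X1×X2×X3×X4×X5×X6×X7×X8):
  T: [ 0 -1  1  0  2 -2  0 -1]
  L: [ 1  1  0  1 -1  1  1  1]
  M: [-1  0 -1 -1 -1  1 -1  0]
  [T]: (1)·0+(1)·2+(-1)·-2+(1)·-1 = 3
  [L]: (1)·1+(1)·-1+(-1)·1+(1)·1 = 0
  [M]: (1)·-1+(1)·-1+(-1)·1+(1)·0 = -3
⇒ T^3 M^-3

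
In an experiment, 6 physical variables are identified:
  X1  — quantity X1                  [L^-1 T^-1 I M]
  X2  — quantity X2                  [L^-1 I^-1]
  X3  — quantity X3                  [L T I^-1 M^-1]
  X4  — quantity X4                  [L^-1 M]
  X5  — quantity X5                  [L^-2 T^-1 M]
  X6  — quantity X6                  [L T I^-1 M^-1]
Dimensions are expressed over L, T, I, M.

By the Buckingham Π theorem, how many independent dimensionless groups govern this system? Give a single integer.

3

Exponent matrix [L,T,I,M] × [X1,X2,X3,X4,X5,X6]:
  L: [-1 -1  1 -1 -2  1]
  T: [-1  0  1  0 -1  1]
  I: [ 1 -1 -1  0  0 -1]
  M: [ 1  0 -1  1  1 -1]
Echelon form has 3 nonzero rows (pivots: X1,X2,X4)
Π count = n − r = 6 − 3 = 3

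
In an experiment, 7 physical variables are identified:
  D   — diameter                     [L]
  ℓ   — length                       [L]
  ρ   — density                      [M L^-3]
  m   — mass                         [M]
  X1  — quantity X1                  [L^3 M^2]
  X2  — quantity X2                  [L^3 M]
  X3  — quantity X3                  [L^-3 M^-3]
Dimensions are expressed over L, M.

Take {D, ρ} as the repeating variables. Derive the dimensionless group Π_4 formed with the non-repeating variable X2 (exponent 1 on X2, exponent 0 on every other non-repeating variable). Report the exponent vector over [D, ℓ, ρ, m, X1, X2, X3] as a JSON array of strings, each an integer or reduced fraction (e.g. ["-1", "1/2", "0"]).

Dimensional matrix (L×M by D×ℓ×ρ×m×X1×X2×X3):
  L: [ 1  1 -3  0  3  3 -3]
  M: [ 0  0  1  1  2  1 -3]
Row reduction gives pivot columns D,ρ; rank = 2
Repeat: D,ρ; free: ℓ,m,X1,X2,X3
RREF:
  r0: [   1    1    0    3    9    6  -12]
  r1: [   0    0    1    1    2    1   -3]
Fix exponent of X2 at 1, ℓ at 0, m at 0, X1 at 0, X3 at 0; solve each RREF row for its pivot's exponent:
  r0: exp(D) + (6)·1 = 0 ⇒ exp(D) = -6
  r1: exp(ρ) + (1)·1 = 0 ⇒ exp(ρ) = -1
Π_4 = D^-6 · ρ^-1 · X2

["-6", "0", "-1", "0", "0", "1", "0"]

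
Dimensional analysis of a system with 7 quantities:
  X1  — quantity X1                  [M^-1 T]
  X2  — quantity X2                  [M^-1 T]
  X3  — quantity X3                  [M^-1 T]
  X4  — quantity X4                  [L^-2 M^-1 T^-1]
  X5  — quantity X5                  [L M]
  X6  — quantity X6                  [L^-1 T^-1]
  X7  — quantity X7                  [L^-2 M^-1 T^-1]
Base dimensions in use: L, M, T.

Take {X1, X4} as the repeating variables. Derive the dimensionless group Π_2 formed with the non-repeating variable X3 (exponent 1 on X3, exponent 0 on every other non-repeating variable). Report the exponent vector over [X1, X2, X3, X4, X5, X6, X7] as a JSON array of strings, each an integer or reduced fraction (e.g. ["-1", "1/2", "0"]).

Write exponents as rows L,M,T / cols X1,X2,X3,X4,X5,X6,X7:
  L: [ 0  0  0 -2  1 -1 -2]
  M: [-1 -1 -1 -1  1  0 -1]
  T: [ 1  1  1 -1  0 -1 -1]
Row reduction gives pivot columns X1,X4; rank = 2
Repeat: X1,X4; free: X2,X3,X5,X6,X7
RREF:
  r0: [   1    1    1    0 -1/2 -1/2    0]
  r1: [   0    0    0    1 -1/2  1/2    1]
  r2: [   0    0    0    0    0    0    0]
Fix exponent of X3 at 1, X2 at 0, X5 at 0, X6 at 0, X7 at 0; solve each RREF row for its pivot's exponent:
  r0: exp(X1) + (1)·1 = 0 ⇒ exp(X1) = -1
  r1: exp(X4) + (0)·1 = 0 ⇒ exp(X4) = 0
Π_2 = X1^-1 · X3

["-1", "0", "1", "0", "0", "0", "0"]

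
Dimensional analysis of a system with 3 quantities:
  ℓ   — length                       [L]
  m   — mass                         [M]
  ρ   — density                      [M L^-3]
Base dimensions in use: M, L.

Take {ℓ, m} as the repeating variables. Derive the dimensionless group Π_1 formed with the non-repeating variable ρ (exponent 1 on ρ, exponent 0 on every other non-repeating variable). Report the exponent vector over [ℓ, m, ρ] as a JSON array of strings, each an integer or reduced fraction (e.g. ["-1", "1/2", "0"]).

Dimensional matrix (M×L by ℓ×m×ρ):
  M: [ 0  1  1]
  L: [ 1  0 -3]
Echelon form has 2 nonzero rows (pivots: ℓ,m)
Pivot set = {ℓ,m}, free = {ρ}
RREF:
  r0: [   1    0   -3]
  r1: [   0    1    1]
Fix exponent of ρ at 1; solve each RREF row for its pivot's exponent:
  r0: exp(ℓ) + (-3)·1 = 0 ⇒ exp(ℓ) = 3
  r1: exp(m) + (1)·1 = 0 ⇒ exp(m) = -1
Π_1 = ℓ^3 · m^-1 · ρ

["3", "-1", "1"]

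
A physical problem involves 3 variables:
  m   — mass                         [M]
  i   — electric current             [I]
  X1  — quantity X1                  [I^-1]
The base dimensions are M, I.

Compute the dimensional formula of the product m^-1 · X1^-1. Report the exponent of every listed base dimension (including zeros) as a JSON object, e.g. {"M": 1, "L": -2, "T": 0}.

{"M": -1, "I": 1}

Exponent matrix [M,I] × [m,i,X1]:
  M: [ 1  0  0]
  I: [ 0  1 -1]
  [M]: (-1)·1+(-1)·0 = -1
  [I]: (-1)·0+(-1)·-1 = 1
⇒ M^-1 I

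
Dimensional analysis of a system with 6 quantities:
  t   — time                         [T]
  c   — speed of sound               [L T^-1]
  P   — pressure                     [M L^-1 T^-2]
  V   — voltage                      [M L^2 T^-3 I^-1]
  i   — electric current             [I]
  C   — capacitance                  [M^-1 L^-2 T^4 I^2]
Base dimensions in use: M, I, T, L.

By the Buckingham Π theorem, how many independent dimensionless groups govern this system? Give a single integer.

Exponent matrix [M,I,T,L] × [t,c,P,V,i,C]:
  M: [ 0  0  1  1  0 -1]
  I: [ 0  0  0 -1  1  2]
  T: [ 1 -1 -2 -3  0  4]
  L: [ 0  1 -1  2  0 -2]
RREF → pivots at {t,c,P,V} ⇒ r = 4
Π count = n − r = 6 − 4 = 2

2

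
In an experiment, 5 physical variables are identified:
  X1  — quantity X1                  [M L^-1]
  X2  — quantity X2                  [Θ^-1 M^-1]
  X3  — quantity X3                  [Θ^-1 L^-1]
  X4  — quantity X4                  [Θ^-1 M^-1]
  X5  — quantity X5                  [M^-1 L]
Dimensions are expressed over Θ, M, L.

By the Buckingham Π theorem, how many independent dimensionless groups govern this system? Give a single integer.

3

Write exponents as rows Θ,M,L / cols X1,X2,X3,X4,X5:
  Θ: [ 0 -1 -1 -1  0]
  M: [ 1 -1  0 -1 -1]
  L: [-1  0 -1  0  1]
Row reduction gives pivot columns X1,X2; rank = 2
Π count = n − r = 5 − 2 = 3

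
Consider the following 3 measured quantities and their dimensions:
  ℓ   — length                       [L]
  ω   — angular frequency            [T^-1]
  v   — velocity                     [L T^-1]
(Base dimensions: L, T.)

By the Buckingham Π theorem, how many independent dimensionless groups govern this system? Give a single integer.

Dimensional matrix (L×T by ℓ×ω×v):
  L: [ 1  0  1]
  T: [ 0 -1 -1]
Echelon form has 2 nonzero rows (pivots: ℓ,ω)
3 vars − rank 2 = 1 Π group

1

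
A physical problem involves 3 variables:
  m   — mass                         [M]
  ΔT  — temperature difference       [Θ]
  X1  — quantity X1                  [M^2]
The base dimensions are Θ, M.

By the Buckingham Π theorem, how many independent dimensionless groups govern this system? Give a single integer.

1

Dimensional matrix (Θ×M by m×ΔT×X1):
  Θ: [ 0  1  0]
  M: [ 1  0  2]
Row reduction gives pivot columns m,ΔT; rank = 2
n=3, r=2 ⇒ 1 dimensionless group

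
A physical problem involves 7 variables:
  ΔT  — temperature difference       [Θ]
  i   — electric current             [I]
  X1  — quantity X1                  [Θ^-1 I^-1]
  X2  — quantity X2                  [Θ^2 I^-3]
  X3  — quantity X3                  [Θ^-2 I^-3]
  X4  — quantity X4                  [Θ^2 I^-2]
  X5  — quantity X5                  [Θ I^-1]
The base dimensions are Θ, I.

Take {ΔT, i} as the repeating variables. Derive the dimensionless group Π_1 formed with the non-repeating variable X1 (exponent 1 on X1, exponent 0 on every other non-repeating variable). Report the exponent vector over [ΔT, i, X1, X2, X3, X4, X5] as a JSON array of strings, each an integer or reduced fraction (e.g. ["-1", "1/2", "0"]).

Write exponents as rows Θ,I / cols ΔT,i,X1,X2,X3,X4,X5:
  Θ: [ 1  0 -1  2 -2  2  1]
  I: [ 0  1 -1 -3 -3 -2 -1]
Row reduction gives pivot columns ΔT,i; rank = 2
Pivot set = {ΔT,i}, free = {X1,X2,X3,X4,X5}
RREF:
  r0: [   1    0   -1    2   -2    2    1]
  r1: [   0    1   -1   -3   -3   -2   -1]
Fix exponent of X1 at 1, X2 at 0, X3 at 0, X4 at 0, X5 at 0; solve each RREF row for its pivot's exponent:
  r0: exp(ΔT) + (-1)·1 = 0 ⇒ exp(ΔT) = 1
  r1: exp(i) + (-1)·1 = 0 ⇒ exp(i) = 1
Π_1 = ΔT · i · X1

["1", "1", "1", "0", "0", "0", "0"]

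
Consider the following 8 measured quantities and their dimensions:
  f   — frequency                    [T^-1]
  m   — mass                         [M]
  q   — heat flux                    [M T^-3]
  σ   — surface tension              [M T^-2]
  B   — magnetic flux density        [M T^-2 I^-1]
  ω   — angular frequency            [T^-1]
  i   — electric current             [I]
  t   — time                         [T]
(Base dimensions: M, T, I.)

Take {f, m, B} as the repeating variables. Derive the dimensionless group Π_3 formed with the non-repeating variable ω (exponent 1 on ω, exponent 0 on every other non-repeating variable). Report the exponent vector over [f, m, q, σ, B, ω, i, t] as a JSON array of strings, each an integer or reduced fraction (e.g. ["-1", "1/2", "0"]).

["-1", "0", "0", "0", "0", "1", "0", "0"]

Write exponents as rows M,T,I / cols f,m,q,σ,B,ω,i,t:
  M: [ 0  1  1  1  1  0  0  0]
  T: [-1  0 -3 -2 -2 -1  0  1]
  I: [ 0  0  0  0 -1  0  1  0]
RREF → pivots at {f,m,B} ⇒ r = 3
Repeat: f,m,B; free: q,σ,ω,i,t
RREF:
  r0: [   1    0    3    2    0    1    2   -1]
  r1: [   0    1    1    1    0    0    1    0]
  r2: [   0    0    0    0    1    0   -1    0]
Fix exponent of ω at 1, q at 0, σ at 0, i at 0, t at 0; solve each RREF row for its pivot's exponent:
  r0: exp(f) + (1)·1 = 0 ⇒ exp(f) = -1
  r1: exp(m) + (0)·1 = 0 ⇒ exp(m) = 0
  r2: exp(B) + (0)·1 = 0 ⇒ exp(B) = 0
Π_3 = f^-1 · ω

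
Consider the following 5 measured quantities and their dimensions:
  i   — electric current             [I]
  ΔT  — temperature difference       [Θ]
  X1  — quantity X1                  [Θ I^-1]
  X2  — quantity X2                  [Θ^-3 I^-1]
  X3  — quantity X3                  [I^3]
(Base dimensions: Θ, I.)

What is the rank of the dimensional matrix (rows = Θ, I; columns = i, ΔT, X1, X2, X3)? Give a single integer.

2

Write exponents as rows Θ,I / cols i,ΔT,X1,X2,X3:
  Θ: [ 0  1  1 -3  0]
  I: [ 1  0 -1 -1  3]
RREF → pivots at {i,ΔT} ⇒ r = 2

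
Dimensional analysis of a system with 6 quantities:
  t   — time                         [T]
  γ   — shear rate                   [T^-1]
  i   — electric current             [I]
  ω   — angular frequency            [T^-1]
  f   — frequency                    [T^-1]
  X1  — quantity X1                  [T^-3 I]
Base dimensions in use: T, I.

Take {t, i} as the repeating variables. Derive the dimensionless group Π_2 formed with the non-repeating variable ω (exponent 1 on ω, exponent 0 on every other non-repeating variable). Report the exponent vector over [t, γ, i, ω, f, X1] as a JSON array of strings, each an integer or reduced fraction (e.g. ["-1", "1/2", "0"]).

["1", "0", "0", "1", "0", "0"]

Exponent matrix [T,I] × [t,γ,i,ω,f,X1]:
  T: [ 1 -1  0 -1 -1 -3]
  I: [ 0  0  1  0  0  1]
Echelon form has 2 nonzero rows (pivots: t,i)
Pivot set = {t,i}, free = {γ,ω,f,X1}
RREF:
  r0: [   1   -1    0   -1   -1   -3]
  r1: [   0    0    1    0    0    1]
Fix exponent of ω at 1, γ at 0, f at 0, X1 at 0; solve each RREF row for its pivot's exponent:
  r0: exp(t) + (-1)·1 = 0 ⇒ exp(t) = 1
  r1: exp(i) + (0)·1 = 0 ⇒ exp(i) = 0
Π_2 = t · ω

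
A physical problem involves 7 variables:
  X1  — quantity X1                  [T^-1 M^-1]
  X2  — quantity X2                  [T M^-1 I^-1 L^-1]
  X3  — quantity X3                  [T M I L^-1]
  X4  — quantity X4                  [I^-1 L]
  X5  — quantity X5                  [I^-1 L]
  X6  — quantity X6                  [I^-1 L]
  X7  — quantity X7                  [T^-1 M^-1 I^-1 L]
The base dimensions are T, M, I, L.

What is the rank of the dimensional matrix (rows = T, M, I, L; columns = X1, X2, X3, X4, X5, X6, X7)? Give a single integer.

3

Exponent matrix [T,M,I,L] × [X1,X2,X3,X4,X5,X6,X7]:
  T: [-1  1  1  0  0  0 -1]
  M: [-1 -1  1  0  0  0 -1]
  I: [ 0 -1  1 -1 -1 -1 -1]
  L: [ 0 -1 -1  1  1  1  1]
RREF → pivots at {X1,X2,X3} ⇒ r = 3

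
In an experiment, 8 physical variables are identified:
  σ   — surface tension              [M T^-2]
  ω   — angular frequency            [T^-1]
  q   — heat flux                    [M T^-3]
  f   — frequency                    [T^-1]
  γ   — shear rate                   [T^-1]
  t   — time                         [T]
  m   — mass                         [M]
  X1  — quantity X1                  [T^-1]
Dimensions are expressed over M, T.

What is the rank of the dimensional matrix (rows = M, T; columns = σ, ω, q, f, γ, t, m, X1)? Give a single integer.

Exponent matrix [M,T] × [σ,ω,q,f,γ,t,m,X1]:
  M: [ 1  0  1  0  0  0  1  0]
  T: [-2 -1 -3 -1 -1  1  0 -1]
Row reduction gives pivot columns σ,ω; rank = 2

2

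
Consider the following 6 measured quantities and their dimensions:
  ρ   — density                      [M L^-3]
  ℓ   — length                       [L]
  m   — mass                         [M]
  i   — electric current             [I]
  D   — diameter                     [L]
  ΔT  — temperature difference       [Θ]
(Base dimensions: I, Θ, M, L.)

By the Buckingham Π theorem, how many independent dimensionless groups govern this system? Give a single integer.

Dimensional matrix (I×Θ×M×L by ρ×ℓ×m×i×D×ΔT):
  I: [ 0  0  0  1  0  0]
  Θ: [ 0  0  0  0  0  1]
  M: [ 1  0  1  0  0  0]
  L: [-3  1  0  0  1  0]
Echelon form has 4 nonzero rows (pivots: ρ,ℓ,i,ΔT)
n=6, r=4 ⇒ 2 dimensionless groups

2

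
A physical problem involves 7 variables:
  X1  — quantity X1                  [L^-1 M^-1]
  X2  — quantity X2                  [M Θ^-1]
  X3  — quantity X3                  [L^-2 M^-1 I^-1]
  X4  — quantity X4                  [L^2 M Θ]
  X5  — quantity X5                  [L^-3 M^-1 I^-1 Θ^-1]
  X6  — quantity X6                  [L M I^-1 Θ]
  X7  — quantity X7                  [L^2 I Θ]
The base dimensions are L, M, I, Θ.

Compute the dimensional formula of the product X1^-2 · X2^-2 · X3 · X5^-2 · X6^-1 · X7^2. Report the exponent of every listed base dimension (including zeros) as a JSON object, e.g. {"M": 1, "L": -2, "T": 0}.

Exponent matrix [L,M,I,Θ] × [X1,X2,X3,X4,X5,X6,X7]:
  L: [-1  0 -2  2 -3  1  2]
  M: [-1  1 -1  1 -1  1  0]
  I: [ 0  0 -1  0 -1 -1  1]
  Θ: [ 0 -1  0  1 -1  1  1]
  [L]: (-2)·-1+(-2)·0+(1)·-2+(-2)·-3+(-1)·1+(2)·2 = 9
  [M]: (-2)·-1+(-2)·1+(1)·-1+(-2)·-1+(-1)·1+(2)·0 = 0
  [I]: (-2)·0+(-2)·0+(1)·-1+(-2)·-1+(-1)·-1+(2)·1 = 4
  [Θ]: (-2)·0+(-2)·-1+(1)·0+(-2)·-1+(-1)·1+(2)·1 = 5
⇒ L^9 I^4 Θ^5

{"L": 9, "M": 0, "I": 4, "Θ": 5}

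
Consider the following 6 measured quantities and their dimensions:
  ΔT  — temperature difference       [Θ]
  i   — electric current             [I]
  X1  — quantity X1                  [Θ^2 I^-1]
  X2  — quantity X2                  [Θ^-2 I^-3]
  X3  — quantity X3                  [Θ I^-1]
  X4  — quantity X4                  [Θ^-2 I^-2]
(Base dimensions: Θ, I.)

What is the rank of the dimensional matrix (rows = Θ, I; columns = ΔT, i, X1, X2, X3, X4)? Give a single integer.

Write exponents as rows Θ,I / cols ΔT,i,X1,X2,X3,X4:
  Θ: [ 1  0  2 -2  1 -2]
  I: [ 0  1 -1 -3 -1 -2]
Echelon form has 2 nonzero rows (pivots: ΔT,i)

2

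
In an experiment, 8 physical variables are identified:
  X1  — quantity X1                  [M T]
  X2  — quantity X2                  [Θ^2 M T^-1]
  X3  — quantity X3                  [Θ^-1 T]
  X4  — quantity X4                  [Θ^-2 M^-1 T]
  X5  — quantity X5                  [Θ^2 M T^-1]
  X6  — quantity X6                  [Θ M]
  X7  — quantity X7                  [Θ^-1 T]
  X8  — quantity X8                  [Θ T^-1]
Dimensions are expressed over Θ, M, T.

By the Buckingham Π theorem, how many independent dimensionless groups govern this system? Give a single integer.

Exponent matrix [Θ,M,T] × [X1,X2,X3,X4,X5,X6,X7,X8]:
  Θ: [ 0  2 -1 -2  2  1 -1  1]
  M: [ 1  1  0 -1  1  1  0  0]
  T: [ 1 -1  1  1 -1  0  1 -1]
RREF → pivots at {X1,X2} ⇒ r = 2
Π count = n − r = 8 − 2 = 6

6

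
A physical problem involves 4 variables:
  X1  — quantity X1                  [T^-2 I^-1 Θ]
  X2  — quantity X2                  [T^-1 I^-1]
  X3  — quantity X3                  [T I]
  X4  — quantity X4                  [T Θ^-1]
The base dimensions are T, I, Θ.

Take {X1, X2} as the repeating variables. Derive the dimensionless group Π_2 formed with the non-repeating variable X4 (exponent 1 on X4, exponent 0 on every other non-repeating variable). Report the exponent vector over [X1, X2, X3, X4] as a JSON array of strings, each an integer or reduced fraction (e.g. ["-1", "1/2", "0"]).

Exponent matrix [T,I,Θ] × [X1,X2,X3,X4]:
  T: [-2 -1  1  1]
  I: [-1 -1  1  0]
  Θ: [ 1  0  0 -1]
RREF → pivots at {X1,X2} ⇒ r = 2
Pivot set = {X1,X2}, free = {X3,X4}
RREF:
  r0: [   1    0    0   -1]
  r1: [   0    1   -1    1]
  r2: [   0    0    0    0]
Fix exponent of X4 at 1, X3 at 0; solve each RREF row for its pivot's exponent:
  r0: exp(X1) + (-1)·1 = 0 ⇒ exp(X1) = 1
  r1: exp(X2) + (1)·1 = 0 ⇒ exp(X2) = -1
Π_2 = X1 · X2^-1 · X4

["1", "-1", "0", "1"]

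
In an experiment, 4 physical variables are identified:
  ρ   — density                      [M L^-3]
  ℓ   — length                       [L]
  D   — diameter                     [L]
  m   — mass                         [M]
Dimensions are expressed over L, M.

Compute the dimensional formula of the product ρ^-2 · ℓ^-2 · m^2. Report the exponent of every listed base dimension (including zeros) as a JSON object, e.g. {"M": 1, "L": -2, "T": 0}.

Dimensional matrix (L×M by ρ×ℓ×D×m):
  L: [-3  1  1  0]
  M: [ 1  0  0  1]
  [L]: (-2)·-3+(-2)·1+(2)·0 = 4
  [M]: (-2)·1+(-2)·0+(2)·1 = 0
⇒ L^4

{"L": 4, "M": 0}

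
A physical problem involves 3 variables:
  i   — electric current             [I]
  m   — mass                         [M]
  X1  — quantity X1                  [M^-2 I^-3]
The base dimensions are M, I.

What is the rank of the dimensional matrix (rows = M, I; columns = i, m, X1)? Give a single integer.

Write exponents as rows M,I / cols i,m,X1:
  M: [ 0  1 -2]
  I: [ 1  0 -3]
RREF → pivots at {i,m} ⇒ r = 2

2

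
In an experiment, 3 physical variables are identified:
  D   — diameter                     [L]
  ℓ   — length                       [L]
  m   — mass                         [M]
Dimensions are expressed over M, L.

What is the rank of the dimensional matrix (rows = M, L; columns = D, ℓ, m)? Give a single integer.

Write exponents as rows M,L / cols D,ℓ,m:
  M: [ 0  0  1]
  L: [ 1  1  0]
Row reduction gives pivot columns D,m; rank = 2

2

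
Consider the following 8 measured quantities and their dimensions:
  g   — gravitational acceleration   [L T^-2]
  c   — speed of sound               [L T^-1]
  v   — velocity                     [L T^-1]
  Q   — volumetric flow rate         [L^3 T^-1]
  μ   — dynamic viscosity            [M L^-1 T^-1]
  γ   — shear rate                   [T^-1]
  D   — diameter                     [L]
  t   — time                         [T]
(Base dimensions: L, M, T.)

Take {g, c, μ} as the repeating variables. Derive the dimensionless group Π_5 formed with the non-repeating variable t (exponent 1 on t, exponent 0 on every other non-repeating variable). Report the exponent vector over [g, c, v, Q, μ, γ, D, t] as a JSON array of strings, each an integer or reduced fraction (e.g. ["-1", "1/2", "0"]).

Exponent matrix [L,M,T] × [g,c,v,Q,μ,γ,D,t]:
  L: [ 1  1  1  3 -1  0  1  0]
  M: [ 0  0  0  0  1  0  0  0]
  T: [-2 -1 -1 -1 -1 -1  0  1]
Echelon form has 3 nonzero rows (pivots: g,c,μ)
Repeat: g,c,μ; free: v,Q,γ,D,t
RREF:
  r0: [   1    0    0   -2    0    1   -1   -1]
  r1: [   0    1    1    5    0   -1    2    1]
  r2: [   0    0    0    0    1    0    0    0]
Fix exponent of t at 1, v at 0, Q at 0, γ at 0, D at 0; solve each RREF row for its pivot's exponent:
  r0: exp(g) + (-1)·1 = 0 ⇒ exp(g) = 1
  r1: exp(c) + (1)·1 = 0 ⇒ exp(c) = -1
  r2: exp(μ) + (0)·1 = 0 ⇒ exp(μ) = 0
Π_5 = g · c^-1 · t

["1", "-1", "0", "0", "0", "0", "0", "1"]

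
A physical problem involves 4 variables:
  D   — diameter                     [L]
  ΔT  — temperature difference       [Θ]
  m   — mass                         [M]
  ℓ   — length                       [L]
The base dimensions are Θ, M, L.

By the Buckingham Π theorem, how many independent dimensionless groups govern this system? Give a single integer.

1

Write exponents as rows Θ,M,L / cols D,ΔT,m,ℓ:
  Θ: [ 0  1  0  0]
  M: [ 0  0  1  0]
  L: [ 1  0  0  1]
Echelon form has 3 nonzero rows (pivots: D,ΔT,m)
n=4, r=3 ⇒ 1 dimensionless group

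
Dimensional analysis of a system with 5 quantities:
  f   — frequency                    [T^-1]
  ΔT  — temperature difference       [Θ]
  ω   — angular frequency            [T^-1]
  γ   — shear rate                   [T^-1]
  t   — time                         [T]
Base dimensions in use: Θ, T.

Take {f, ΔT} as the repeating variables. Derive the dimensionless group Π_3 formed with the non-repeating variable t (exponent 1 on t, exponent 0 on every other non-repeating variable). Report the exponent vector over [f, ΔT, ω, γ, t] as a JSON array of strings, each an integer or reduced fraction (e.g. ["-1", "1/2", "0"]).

Write exponents as rows Θ,T / cols f,ΔT,ω,γ,t:
  Θ: [ 0  1  0  0  0]
  T: [-1  0 -1 -1  1]
Echelon form has 2 nonzero rows (pivots: f,ΔT)
Repeat: f,ΔT; free: ω,γ,t
RREF:
  r0: [   1    0    1    1   -1]
  r1: [   0    1    0    0    0]
Fix exponent of t at 1, ω at 0, γ at 0; solve each RREF row for its pivot's exponent:
  r0: exp(f) + (-1)·1 = 0 ⇒ exp(f) = 1
  r1: exp(ΔT) + (0)·1 = 0 ⇒ exp(ΔT) = 0
Π_3 = f · t

["1", "0", "0", "0", "1"]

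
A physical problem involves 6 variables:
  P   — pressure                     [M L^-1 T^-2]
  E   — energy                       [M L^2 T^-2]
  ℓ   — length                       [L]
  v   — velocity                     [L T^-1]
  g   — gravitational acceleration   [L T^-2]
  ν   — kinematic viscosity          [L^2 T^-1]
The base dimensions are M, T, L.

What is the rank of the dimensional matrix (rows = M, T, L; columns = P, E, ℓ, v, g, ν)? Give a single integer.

3

Dimensional matrix (M×T×L by P×E×ℓ×v×g×ν):
  M: [ 1  1  0  0  0  0]
  T: [-2 -2  0 -1 -2 -1]
  L: [-1  2  1  1  1  2]
Echelon form has 3 nonzero rows (pivots: P,E,v)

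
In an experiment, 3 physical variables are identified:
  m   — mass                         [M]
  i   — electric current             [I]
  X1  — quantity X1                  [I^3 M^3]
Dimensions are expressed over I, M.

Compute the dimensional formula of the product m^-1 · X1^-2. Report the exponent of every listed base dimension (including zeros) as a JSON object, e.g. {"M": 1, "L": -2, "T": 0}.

{"I": -6, "M": -7}

Write exponents as rows I,M / cols m,i,X1:
  I: [ 0  1  3]
  M: [ 1  0  3]
  [I]: (-1)·0+(-2)·3 = -6
  [M]: (-1)·1+(-2)·3 = -7
⇒ I^-6 M^-7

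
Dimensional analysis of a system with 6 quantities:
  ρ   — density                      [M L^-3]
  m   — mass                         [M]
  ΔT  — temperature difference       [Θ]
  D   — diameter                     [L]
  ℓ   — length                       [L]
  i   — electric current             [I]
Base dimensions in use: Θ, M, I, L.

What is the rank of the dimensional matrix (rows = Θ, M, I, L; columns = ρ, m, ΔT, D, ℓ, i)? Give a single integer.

4

Dimensional matrix (Θ×M×I×L by ρ×m×ΔT×D×ℓ×i):
  Θ: [ 0  0  1  0  0  0]
  M: [ 1  1  0  0  0  0]
  I: [ 0  0  0  0  0  1]
  L: [-3  0  0  1  1  0]
Echelon form has 4 nonzero rows (pivots: ρ,m,ΔT,i)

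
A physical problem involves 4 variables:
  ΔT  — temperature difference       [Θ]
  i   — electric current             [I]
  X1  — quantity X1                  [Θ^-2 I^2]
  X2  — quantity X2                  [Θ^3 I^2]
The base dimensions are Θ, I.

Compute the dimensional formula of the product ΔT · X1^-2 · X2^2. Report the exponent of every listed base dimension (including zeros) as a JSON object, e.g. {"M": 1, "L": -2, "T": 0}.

{"Θ": 11, "I": 0}

Exponent matrix [Θ,I] × [ΔT,i,X1,X2]:
  Θ: [ 1  0 -2  3]
  I: [ 0  1  2  2]
  [Θ]: (1)·1+(-2)·-2+(2)·3 = 11
  [I]: (1)·0+(-2)·2+(2)·2 = 0
⇒ Θ^11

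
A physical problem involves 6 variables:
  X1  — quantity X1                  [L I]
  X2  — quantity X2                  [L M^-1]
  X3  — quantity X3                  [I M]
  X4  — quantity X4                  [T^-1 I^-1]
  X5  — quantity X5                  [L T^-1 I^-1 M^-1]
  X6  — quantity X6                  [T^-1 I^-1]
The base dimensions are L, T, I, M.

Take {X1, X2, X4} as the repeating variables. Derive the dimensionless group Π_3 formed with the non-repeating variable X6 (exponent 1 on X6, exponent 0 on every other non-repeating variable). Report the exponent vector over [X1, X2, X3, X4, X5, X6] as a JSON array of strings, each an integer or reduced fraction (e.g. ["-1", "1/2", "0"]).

["0", "0", "0", "-1", "0", "1"]

Exponent matrix [L,T,I,M] × [X1,X2,X3,X4,X5,X6]:
  L: [ 1  1  0  0  1  0]
  T: [ 0  0  0 -1 -1 -1]
  I: [ 1  0  1 -1 -1 -1]
  M: [ 0 -1  1  0 -1  0]
Echelon form has 3 nonzero rows (pivots: X1,X2,X4)
Pivot set = {X1,X2,X4}, free = {X3,X5,X6}
RREF:
  r0: [   1    0    1    0    0    0]
  r1: [   0    1   -1    0    1    0]
  r2: [   0    0    0    1    1    1]
  r3: [   0    0    0    0    0    0]
Fix exponent of X6 at 1, X3 at 0, X5 at 0; solve each RREF row for its pivot's exponent:
  r0: exp(X1) + (0)·1 = 0 ⇒ exp(X1) = 0
  r1: exp(X2) + (0)·1 = 0 ⇒ exp(X2) = 0
  r2: exp(X4) + (1)·1 = 0 ⇒ exp(X4) = -1
Π_3 = X4^-1 · X6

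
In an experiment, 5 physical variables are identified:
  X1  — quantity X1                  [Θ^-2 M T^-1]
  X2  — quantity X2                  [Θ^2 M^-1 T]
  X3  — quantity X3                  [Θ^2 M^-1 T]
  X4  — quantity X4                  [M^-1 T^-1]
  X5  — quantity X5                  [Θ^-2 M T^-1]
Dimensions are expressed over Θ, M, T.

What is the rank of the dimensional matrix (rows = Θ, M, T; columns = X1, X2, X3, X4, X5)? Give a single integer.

Dimensional matrix (Θ×M×T by X1×X2×X3×X4×X5):
  Θ: [-2  2  2  0 -2]
  M: [ 1 -1 -1 -1  1]
  T: [-1  1  1 -1 -1]
RREF → pivots at {X1,X4} ⇒ r = 2

2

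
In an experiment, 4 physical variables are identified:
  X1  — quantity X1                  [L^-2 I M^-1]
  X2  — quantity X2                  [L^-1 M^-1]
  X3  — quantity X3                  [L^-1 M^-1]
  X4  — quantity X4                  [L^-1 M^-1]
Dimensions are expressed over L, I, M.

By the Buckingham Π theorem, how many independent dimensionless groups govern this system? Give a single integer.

2

Dimensional matrix (L×I×M by X1×X2×X3×X4):
  L: [-2 -1 -1 -1]
  I: [ 1  0  0  0]
  M: [-1 -1 -1 -1]
Row reduction gives pivot columns X1,X2; rank = 2
Π count = n − r = 4 − 2 = 2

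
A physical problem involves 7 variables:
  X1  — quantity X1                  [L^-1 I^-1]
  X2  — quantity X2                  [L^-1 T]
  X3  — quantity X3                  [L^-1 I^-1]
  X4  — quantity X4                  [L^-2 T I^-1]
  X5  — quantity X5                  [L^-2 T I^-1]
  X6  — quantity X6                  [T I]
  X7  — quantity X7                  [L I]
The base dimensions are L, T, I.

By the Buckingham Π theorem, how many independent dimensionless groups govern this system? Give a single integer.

Dimensional matrix (L×T×I by X1×X2×X3×X4×X5×X6×X7):
  L: [-1 -1 -1 -2 -2  0  1]
  T: [ 0  1  0  1  1  1  0]
  I: [-1  0 -1 -1 -1  1  1]
Row reduction gives pivot columns X1,X2; rank = 2
n=7, r=2 ⇒ 5 dimensionless groups

5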